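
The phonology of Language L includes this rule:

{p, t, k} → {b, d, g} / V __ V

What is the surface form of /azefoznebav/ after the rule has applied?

azefoznebav

No segment of /azefoznebav/ meets the structural description of the rule, so the form surfaces unchanged.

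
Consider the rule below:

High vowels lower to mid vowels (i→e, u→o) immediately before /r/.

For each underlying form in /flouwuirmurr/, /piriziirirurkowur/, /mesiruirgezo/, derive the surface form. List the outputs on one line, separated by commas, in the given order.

/flouwuirmurr/: /i/ is a high vowel immediately before /r/, so it lowers to [e]. /u/ is a high vowel immediately before /r/, so it lowers to [o]. → [flouwuermorr].
/piriziirirurkowur/: /i/ is a high vowel immediately before /r/, so it lowers to [e]. /i/ is a high vowel immediately before /r/, so it lowers to [e]. /i/ is a high vowel immediately before /r/, so it lowers to [e]. /u/ is a high vowel immediately before /r/, so it lowers to [o]. /u/ is a high vowel immediately before /r/, so it lowers to [o]. → [periziererorkowor].
/mesiruirgezo/: /i/ is a high vowel immediately before /r/, so it lowers to [e]. /i/ is a high vowel immediately before /r/, so it lowers to [e]. → [meseruergezo].

flouwuermorr, periziererorkowor, meseruergezo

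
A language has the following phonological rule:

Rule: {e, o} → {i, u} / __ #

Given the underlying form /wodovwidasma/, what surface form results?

No segment of /wodovwidasma/ meets the structural description of the rule, so the form surfaces unchanged.

wodovwidasma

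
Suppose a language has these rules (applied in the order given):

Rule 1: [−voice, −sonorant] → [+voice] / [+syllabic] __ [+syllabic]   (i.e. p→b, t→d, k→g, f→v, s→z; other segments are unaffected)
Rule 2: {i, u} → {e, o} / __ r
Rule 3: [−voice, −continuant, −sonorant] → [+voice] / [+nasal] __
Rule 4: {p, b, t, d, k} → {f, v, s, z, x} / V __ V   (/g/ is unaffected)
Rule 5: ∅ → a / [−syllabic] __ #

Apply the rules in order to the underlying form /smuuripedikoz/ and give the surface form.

Rule 1 (intervocalic voicing): /p/ is a voiceless obstruent between vowels /i/ and /e/, so it voices to [b]. /k/ is a voiceless obstruent between vowels /i/ and /o/, so it voices to [g]. /smuuripedikoz/ → smuuribedigoz.
Rule 2 (pre-rhotic lowering): /u/ is a high vowel immediately before /r/, so it lowers to [o]. /smuuribedigoz/ → smuoribedigoz.
Rule 3 (post-nasal voicing): no segment meets the environment; /smuoribedigoz/ is unchanged.
Rule 4 (intervocalic spirantization): /b/ is a stop between vowels /i/ and /e/, so it spirantizes to the fricative [v]. /d/ is a stop between vowels /e/ and /i/, so it spirantizes to the fricative [z]. /smuoribedigoz/ → smuorivezigoz.
Rule 5 (final a-epenthesis): the form ends in the consonant /z/, so [a] is inserted word-finally. /smuorivezigoz/ → smuorivezigoza.

smuorivezigoza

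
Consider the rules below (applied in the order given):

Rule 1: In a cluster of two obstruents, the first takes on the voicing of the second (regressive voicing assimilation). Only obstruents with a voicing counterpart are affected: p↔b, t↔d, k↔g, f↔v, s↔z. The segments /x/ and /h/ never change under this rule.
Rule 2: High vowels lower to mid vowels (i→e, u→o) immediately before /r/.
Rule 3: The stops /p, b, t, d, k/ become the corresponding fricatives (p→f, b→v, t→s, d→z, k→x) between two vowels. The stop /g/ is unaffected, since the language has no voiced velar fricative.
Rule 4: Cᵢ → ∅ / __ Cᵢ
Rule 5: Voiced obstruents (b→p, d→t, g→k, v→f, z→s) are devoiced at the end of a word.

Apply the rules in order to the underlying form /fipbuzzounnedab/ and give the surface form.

fibuzounezap

Rule 1 (regressive voicing assimilation): /p/ precedes the voiced obstruent /b/, so it voices to [b] by assimilation. /fipbuzzounnedab/ → fibbuzzounnedab.
Rule 2 (pre-rhotic lowering): no segment meets the environment; /fibbuzzounnedab/ is unchanged.
Rule 3 (intervocalic spirantization): /d/ is a stop between vowels /e/ and /a/, so it spirantizes to the fricative [z]. /fibbuzzounnedab/ → fibbuzzounnezab.
Rule 4 (degemination): /bb/ is a geminate; the first /b/ deletes. /zz/ is a geminate; the first /z/ deletes. /nn/ is a geminate; the first /n/ deletes. /fibbuzzounnezab/ → fibuzounezab.
Rule 5 (final devoicing): /b/ is a voiced obstruent in word-final position, so it devoices to [p]. /fibuzounezab/ → fibuzounezap.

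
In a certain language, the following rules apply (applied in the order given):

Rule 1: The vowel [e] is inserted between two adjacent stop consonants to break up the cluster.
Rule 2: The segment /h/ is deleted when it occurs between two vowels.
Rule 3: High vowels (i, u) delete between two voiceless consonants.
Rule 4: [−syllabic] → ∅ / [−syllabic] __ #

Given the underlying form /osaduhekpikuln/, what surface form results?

osaduekepkul

Rule 1 (stop-cluster e-epenthesis): /k/ and /p/ form a stop–stop cluster, so [e] is inserted between them. /osaduhekpikuln/ → osaduhekepikuln.
Rule 2 (intervocalic h-deletion): /h/ occurs between vowels /u/ and /e/, so it deletes. /osaduhekepikuln/ → osaduekepikuln.
Rule 3 (high vowel syncope): /i/ is a high vowel flanked by voiceless consonants /p/ and /k/, so it deletes. /osaduekepikuln/ → osaduekepkuln.
Rule 4 (final cluster simplification): /n/ is the second consonant of a word-final cluster /ln/, so it deletes. /osaduekepkuln/ → osaduekepkul.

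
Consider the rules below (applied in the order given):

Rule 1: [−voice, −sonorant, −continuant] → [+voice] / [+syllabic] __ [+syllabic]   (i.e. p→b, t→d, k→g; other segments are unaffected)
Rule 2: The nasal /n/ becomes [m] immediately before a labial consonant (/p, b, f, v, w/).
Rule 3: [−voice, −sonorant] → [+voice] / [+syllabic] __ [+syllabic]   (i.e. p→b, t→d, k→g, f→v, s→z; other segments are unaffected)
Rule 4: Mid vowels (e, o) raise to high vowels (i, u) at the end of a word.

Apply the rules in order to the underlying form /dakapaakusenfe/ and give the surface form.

dagabaaguzemfi

Rule 1 (intervocalic voicing): /k/ is a voiceless stop between vowels /a/ and /a/, so it voices to [g]. /p/ is a voiceless stop between vowels /a/ and /a/, so it voices to [b]. /k/ is a voiceless stop between vowels /a/ and /u/, so it voices to [g]. /dakapaakusenfe/ → dagabaagusenfe.
Rule 2 (nasal place assimilation): /n/ precedes the labial consonant /f/, so it assimilates in place to [m]. /dagabaagusenfe/ → dagabaagusemfe.
Rule 3 (intervocalic voicing): /s/ is a voiceless obstruent between vowels /u/ and /e/, so it voices to [z]. /dagabaagusemfe/ → dagabaaguzemfe.
Rule 4 (final vowel raising): /e/ is a mid vowel in word-final position, so it raises to [i]. /dagabaaguzemfe/ → dagabaaguzemfi.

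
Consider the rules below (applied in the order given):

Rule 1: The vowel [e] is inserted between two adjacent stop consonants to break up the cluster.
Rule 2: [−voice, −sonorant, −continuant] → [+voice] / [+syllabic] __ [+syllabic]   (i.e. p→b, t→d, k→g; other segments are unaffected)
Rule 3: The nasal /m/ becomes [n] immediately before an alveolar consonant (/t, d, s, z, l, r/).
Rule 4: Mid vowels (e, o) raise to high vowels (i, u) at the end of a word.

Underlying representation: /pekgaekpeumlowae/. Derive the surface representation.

Rule 1 (stop-cluster e-epenthesis): /k/ and /g/ form a stop–stop cluster, so [e] is inserted between them. /k/ and /p/ form a stop–stop cluster, so [e] is inserted between them. /pekgaekpeumlowae/ → pekegaekepeumlowae.
Rule 2 (intervocalic voicing): /k/ is a voiceless stop between vowels /e/ and /e/, so it voices to [g]. /k/ is a voiceless stop between vowels /e/ and /e/, so it voices to [g]. /p/ is a voiceless stop between vowels /e/ and /e/, so it voices to [b]. /pekegaekepeumlowae/ → pegegaegebeumlowae.
Rule 3 (nasal place assimilation): /m/ precedes the alveolar consonant /l/, so it assimilates in place to [n]. /pegegaegebeumlowae/ → pegegaegebeunlowae.
Rule 4 (final vowel raising): /e/ is a mid vowel in word-final position, so it raises to [i]. /pegegaegebeunlowae/ → pegegaegebeunlowai.

pegegaegebeunlowai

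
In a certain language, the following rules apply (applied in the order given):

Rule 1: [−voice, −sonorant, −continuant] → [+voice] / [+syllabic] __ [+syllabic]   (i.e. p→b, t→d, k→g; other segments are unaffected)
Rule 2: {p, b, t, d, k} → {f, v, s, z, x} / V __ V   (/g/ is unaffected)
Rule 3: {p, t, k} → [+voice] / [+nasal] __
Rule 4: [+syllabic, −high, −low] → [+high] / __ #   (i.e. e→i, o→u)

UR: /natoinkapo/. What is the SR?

nazoingavu

Rule 1 (intervocalic voicing): /t/ is a voiceless stop between vowels /a/ and /o/, so it voices to [d]. /p/ is a voiceless stop between vowels /a/ and /o/, so it voices to [b]. /natoinkapo/ → nadoinkabo.
Rule 2 (intervocalic spirantization): /d/ is a stop between vowels /a/ and /o/, so it spirantizes to the fricative [z]. /b/ is a stop between vowels /a/ and /o/, so it spirantizes to the fricative [v]. /nadoinkabo/ → nazoinkavo.
Rule 3 (post-nasal voicing): /k/ is a voiceless stop immediately after the nasal /n/, so it voices to [g]. /nazoinkavo/ → nazoingavo.
Rule 4 (final vowel raising): /o/ is a mid vowel in word-final position, so it raises to [u]. /nazoingavo/ → nazoingavu.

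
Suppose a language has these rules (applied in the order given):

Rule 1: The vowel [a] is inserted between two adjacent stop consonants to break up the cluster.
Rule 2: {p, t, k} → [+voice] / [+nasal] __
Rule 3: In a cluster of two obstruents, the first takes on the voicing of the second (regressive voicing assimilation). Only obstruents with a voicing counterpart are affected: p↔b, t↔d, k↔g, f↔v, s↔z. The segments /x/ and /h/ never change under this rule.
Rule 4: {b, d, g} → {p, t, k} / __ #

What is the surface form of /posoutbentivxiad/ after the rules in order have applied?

posoutabendifxiat

Rule 1 (stop-cluster a-epenthesis): /t/ and /b/ form a stop–stop cluster, so [a] is inserted between them. /posoutbentivxiad/ → posoutabentivxiad.
Rule 2 (post-nasal voicing): /t/ is a voiceless stop immediately after the nasal /n/, so it voices to [d]. /posoutabentivxiad/ → posoutabendivxiad.
Rule 3 (regressive voicing assimilation): /v/ precedes the voiceless obstruent /x/, so it devoices to [f] by assimilation. /posoutabendivxiad/ → posoutabendifxiad.
Rule 4 (final devoicing): /d/ is a voiced stop in word-final position, so it devoices to [t]. /posoutabendifxiad/ → posoutabendifxiat.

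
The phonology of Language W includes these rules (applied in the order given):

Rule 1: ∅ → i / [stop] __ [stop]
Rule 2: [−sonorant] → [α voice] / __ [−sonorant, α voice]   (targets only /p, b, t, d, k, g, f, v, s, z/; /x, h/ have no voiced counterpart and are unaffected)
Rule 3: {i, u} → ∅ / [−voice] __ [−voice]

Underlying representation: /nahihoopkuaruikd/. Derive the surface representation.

Rule 1 (stop-cluster i-epenthesis): /p/ and /k/ form a stop–stop cluster, so [i] is inserted between them. /k/ and /d/ form a stop–stop cluster, so [i] is inserted between them. /nahihoopkuaruikd/ → nahihoopikuaruikid.
Rule 2 (regressive voicing assimilation): no segment meets the environment; /nahihoopikuaruikid/ is unchanged.
Rule 3 (high vowel syncope): /i/ is a high vowel flanked by voiceless consonants /h/ and /h/, so it deletes. /i/ is a high vowel flanked by voiceless consonants /p/ and /k/, so it deletes. /nahihoopikuaruikid/ → nahhoopkuaruikid.

nahhoopkuaruikid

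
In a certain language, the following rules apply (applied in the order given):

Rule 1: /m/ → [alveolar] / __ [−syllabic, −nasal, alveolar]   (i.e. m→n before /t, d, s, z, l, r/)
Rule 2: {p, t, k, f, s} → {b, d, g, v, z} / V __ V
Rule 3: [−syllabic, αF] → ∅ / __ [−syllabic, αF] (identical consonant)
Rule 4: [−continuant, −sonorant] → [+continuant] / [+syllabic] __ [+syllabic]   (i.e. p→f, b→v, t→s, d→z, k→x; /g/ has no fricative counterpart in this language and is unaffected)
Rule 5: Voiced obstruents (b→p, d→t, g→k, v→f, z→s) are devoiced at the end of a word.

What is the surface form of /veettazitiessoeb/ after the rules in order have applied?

Rule 1 (nasal place assimilation): no segment meets the environment; /veettazitiessoeb/ is unchanged.
Rule 2 (intervocalic voicing): /t/ is a voiceless obstruent between vowels /i/ and /i/, so it voices to [d]. /veettazitiessoeb/ → veettazidiessoeb.
Rule 3 (degemination): /tt/ is a geminate; the first /t/ deletes. /ss/ is a geminate; the first /s/ deletes. /veettazidiessoeb/ → veetazidiesoeb.
Rule 4 (intervocalic spirantization): /t/ is a stop between vowels /e/ and /a/, so it spirantizes to the fricative [s]. /d/ is a stop between vowels /i/ and /i/, so it spirantizes to the fricative [z]. /veetazidiesoeb/ → veesaziziesoeb.
Rule 5 (final devoicing): /b/ is a voiced obstruent in word-final position, so it devoices to [p]. /veesaziziesoeb/ → veesaziziesoep.

veesaziziesoep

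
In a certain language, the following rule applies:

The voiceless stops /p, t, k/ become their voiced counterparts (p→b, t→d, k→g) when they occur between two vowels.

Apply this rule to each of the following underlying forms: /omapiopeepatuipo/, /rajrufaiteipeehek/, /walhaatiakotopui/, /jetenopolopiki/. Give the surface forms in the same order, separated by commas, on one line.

/omapiopeepatuipo/: /p/ is a voiceless stop between vowels /a/ and /i/, so it voices to [b]. /p/ is a voiceless stop between vowels /o/ and /e/, so it voices to [b]. /p/ is a voiceless stop between vowels /e/ and /a/, so it voices to [b]. /t/ is a voiceless stop between vowels /a/ and /u/, so it voices to [d]. /p/ is a voiceless stop between vowels /i/ and /o/, so it voices to [b]. → [omabiobeebaduibo].
/rajrufaiteipeehek/: /t/ is a voiceless stop between vowels /i/ and /e/, so it voices to [d]. /p/ is a voiceless stop between vowels /i/ and /e/, so it voices to [b]. → [rajrufaideibeehek].
/walhaatiakotopui/: /t/ is a voiceless stop between vowels /a/ and /i/, so it voices to [d]. /k/ is a voiceless stop between vowels /a/ and /o/, so it voices to [g]. /t/ is a voiceless stop between vowels /o/ and /o/, so it voices to [d]. /p/ is a voiceless stop between vowels /o/ and /u/, so it voices to [b]. → [walhaadiagodobui].
/jetenopolopiki/: /t/ is a voiceless stop between vowels /e/ and /e/, so it voices to [d]. /p/ is a voiceless stop between vowels /o/ and /o/, so it voices to [b]. /p/ is a voiceless stop between vowels /o/ and /i/, so it voices to [b]. /k/ is a voiceless stop between vowels /i/ and /i/, so it voices to [g]. → [jedenobolobigi].

omabiobeebaduibo, rajrufaideibeehek, walhaadiagodobui, jedenobolobigi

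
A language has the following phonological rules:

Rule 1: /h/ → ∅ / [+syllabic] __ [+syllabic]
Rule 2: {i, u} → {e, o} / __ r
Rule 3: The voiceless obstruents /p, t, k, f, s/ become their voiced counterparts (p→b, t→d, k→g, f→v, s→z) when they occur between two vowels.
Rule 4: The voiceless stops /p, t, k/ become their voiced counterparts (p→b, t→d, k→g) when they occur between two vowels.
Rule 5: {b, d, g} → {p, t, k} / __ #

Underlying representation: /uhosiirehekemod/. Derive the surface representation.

Rule 1 (intervocalic h-deletion): /h/ occurs between vowels /u/ and /o/, so it deletes. /h/ occurs between vowels /e/ and /e/, so it deletes. /uhosiirehekemod/ → uosiireekemod.
Rule 2 (pre-rhotic lowering): /i/ is a high vowel immediately before /r/, so it lowers to [e]. /uosiireekemod/ → uosiereekemod.
Rule 3 (intervocalic voicing): /s/ is a voiceless obstruent between vowels /o/ and /i/, so it voices to [z]. /k/ is a voiceless obstruent between vowels /e/ and /e/, so it voices to [g]. /uosiereekemod/ → uoziereegemod.
Rule 4 (intervocalic voicing): no segment meets the environment; /uoziereegemod/ is unchanged.
Rule 5 (final devoicing): /d/ is a voiced stop in word-final position, so it devoices to [t]. /uoziereegemod/ → uoziereegemot.

uoziereegemot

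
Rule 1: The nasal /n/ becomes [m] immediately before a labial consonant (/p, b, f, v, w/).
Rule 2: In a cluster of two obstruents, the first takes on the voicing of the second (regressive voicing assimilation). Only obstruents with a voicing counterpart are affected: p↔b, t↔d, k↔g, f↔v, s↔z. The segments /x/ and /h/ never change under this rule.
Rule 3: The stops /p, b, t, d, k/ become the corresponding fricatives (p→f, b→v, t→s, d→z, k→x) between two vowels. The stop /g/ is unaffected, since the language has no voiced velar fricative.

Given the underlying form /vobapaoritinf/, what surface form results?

vovafaorisimf

Rule 1 (nasal place assimilation): /n/ precedes the labial consonant /f/, so it assimilates in place to [m]. /vobapaoritinf/ → vobapaoritimf.
Rule 2 (regressive voicing assimilation): no segment meets the environment; /vobapaoritimf/ is unchanged.
Rule 3 (intervocalic spirantization): /b/ is a stop between vowels /o/ and /a/, so it spirantizes to the fricative [v]. /p/ is a stop between vowels /a/ and /a/, so it spirantizes to the fricative [f]. /t/ is a stop between vowels /i/ and /i/, so it spirantizes to the fricative [s]. /vobapaoritimf/ → vovafaorisimf.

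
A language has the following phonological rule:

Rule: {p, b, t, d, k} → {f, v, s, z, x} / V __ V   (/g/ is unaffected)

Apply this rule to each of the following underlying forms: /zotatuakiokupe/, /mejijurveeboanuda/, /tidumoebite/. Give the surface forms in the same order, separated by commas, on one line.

zosasuaxioxufe, mejijurveevoanuza, tizumoevise

/zotatuakiokupe/: /t/ is a stop between vowels /o/ and /a/, so it spirantizes to the fricative [s]. /t/ is a stop between vowels /a/ and /u/, so it spirantizes to the fricative [s]. /k/ is a stop between vowels /a/ and /i/, so it spirantizes to the fricative [x]. /k/ is a stop between vowels /o/ and /u/, so it spirantizes to the fricative [x]. /p/ is a stop between vowels /u/ and /e/, so it spirantizes to the fricative [f]. → [zosasuaxioxufe].
/mejijurveeboanuda/: /b/ is a stop between vowels /e/ and /o/, so it spirantizes to the fricative [v]. /d/ is a stop between vowels /u/ and /a/, so it spirantizes to the fricative [z]. → [mejijurveevoanuza].
/tidumoebite/: /d/ is a stop between vowels /i/ and /u/, so it spirantizes to the fricative [z]. /b/ is a stop between vowels /e/ and /i/, so it spirantizes to the fricative [v]. /t/ is a stop between vowels /i/ and /e/, so it spirantizes to the fricative [s]. → [tizumoevise].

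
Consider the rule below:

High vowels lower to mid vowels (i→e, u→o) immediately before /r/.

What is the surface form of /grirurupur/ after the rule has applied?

Scanning /grirurupur/: /i/ is a high vowel immediately before /r/, so it lowers to [e]; /u/ is a high vowel immediately before /r/, so it lowers to [o]; /u/ at position 7 is not in the conditioning environment; /u/ is a high vowel immediately before /r/, so it lowers to [o].
Result: [grerorupor].

grerorupor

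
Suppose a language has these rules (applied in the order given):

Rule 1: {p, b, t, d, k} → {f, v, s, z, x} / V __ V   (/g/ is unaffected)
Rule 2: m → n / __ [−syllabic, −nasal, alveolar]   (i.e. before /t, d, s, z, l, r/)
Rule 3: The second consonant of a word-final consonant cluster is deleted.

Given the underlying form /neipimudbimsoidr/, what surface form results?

Rule 1 (intervocalic spirantization): /p/ is a stop between vowels /i/ and /i/, so it spirantizes to the fricative [f]. /neipimudbimsoidr/ → neifimudbimsoidr.
Rule 2 (nasal place assimilation): /m/ precedes the alveolar consonant /s/, so it assimilates in place to [n]. /neifimudbimsoidr/ → neifimudbinsoidr.
Rule 3 (final cluster simplification): /r/ is the second consonant of a word-final cluster /dr/, so it deletes. /neifimudbinsoidr/ → neifimudbinsoid.

neifimudbinsoid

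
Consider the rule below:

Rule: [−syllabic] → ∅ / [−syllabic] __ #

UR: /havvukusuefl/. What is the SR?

havvukusuef

/l/ is the second consonant of a word-final cluster /fl/, so it deletes.
The other instances of /h/, /v/, /k/, /s/, /f/ do not occur in the required environment and remain unchanged.
Surface form: [havvukusuef].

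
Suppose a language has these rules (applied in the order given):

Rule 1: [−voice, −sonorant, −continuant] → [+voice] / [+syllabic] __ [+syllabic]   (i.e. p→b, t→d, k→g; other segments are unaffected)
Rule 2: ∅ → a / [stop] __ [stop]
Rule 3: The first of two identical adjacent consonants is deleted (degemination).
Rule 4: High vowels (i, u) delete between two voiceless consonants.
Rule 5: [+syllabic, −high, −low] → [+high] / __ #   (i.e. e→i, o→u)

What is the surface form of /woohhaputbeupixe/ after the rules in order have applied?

woohabutabeubixi

Rule 1 (intervocalic voicing): /p/ is a voiceless stop between vowels /a/ and /u/, so it voices to [b]. /p/ is a voiceless stop between vowels /u/ and /i/, so it voices to [b]. /woohhaputbeupixe/ → woohhabutbeubixe.
Rule 2 (stop-cluster a-epenthesis): /t/ and /b/ form a stop–stop cluster, so [a] is inserted between them. /woohhabutbeubixe/ → woohhabutabeubixe.
Rule 3 (degemination): /hh/ is a geminate; the first /h/ deletes. /woohhabutabeubixe/ → woohabutabeubixe.
Rule 4 (high vowel syncope): no segment meets the environment; /woohabutabeubixe/ is unchanged.
Rule 5 (final vowel raising): /e/ is a mid vowel in word-final position, so it raises to [i]. /woohabutabeubixe/ → woohabutabeubixi.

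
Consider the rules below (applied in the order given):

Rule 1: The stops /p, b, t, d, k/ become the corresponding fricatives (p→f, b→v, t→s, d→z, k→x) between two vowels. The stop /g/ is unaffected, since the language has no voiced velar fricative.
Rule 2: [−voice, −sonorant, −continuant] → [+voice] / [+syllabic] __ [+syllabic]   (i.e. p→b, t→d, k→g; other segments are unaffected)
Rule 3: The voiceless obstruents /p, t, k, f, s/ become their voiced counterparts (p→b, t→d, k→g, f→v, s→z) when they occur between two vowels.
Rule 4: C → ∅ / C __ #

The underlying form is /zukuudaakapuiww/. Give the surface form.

zuxuuzaaxavuiw

Rule 1 (intervocalic spirantization): /k/ is a stop between vowels /u/ and /u/, so it spirantizes to the fricative [x]. /d/ is a stop between vowels /u/ and /a/, so it spirantizes to the fricative [z]. /k/ is a stop between vowels /a/ and /a/, so it spirantizes to the fricative [x]. /p/ is a stop between vowels /a/ and /u/, so it spirantizes to the fricative [f]. /zukuudaakapuiww/ → zuxuuzaaxafuiww.
Rule 2 (intervocalic voicing): no segment meets the environment; /zuxuuzaaxafuiww/ is unchanged.
Rule 3 (intervocalic voicing): /f/ is a voiceless obstruent between vowels /a/ and /u/, so it voices to [v]. /zuxuuzaaxafuiww/ → zuxuuzaaxavuiww.
Rule 4 (final cluster simplification): /w/ is the second consonant of a word-final cluster /ww/, so it deletes. /zuxuuzaaxavuiww/ → zuxuuzaaxavuiw.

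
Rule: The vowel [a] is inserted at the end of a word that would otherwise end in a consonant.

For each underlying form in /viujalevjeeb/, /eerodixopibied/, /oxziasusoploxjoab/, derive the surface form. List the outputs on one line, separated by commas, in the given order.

/viujalevjeeb/: the form ends in the consonant /b/, so [a] is inserted word-finally. → [viujalevjeeba].
/eerodixopibied/: the form ends in the consonant /d/, so [a] is inserted word-finally. → [eerodixopibieda].
/oxziasusoploxjoab/: the form ends in the consonant /b/, so [a] is inserted word-finally. → [oxziasusoploxjoaba].

viujalevjeeba, eerodixopibieda, oxziasusoploxjoaba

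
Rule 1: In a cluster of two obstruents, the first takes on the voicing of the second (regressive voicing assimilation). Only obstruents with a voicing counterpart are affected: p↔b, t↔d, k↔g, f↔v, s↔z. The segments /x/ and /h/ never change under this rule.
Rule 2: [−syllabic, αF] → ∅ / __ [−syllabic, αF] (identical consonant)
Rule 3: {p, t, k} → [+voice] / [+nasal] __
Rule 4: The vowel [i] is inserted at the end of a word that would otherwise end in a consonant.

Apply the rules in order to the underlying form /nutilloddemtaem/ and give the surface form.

Rule 1 (regressive voicing assimilation): no segment meets the environment; /nutilloddemtaem/ is unchanged.
Rule 2 (degemination): /ll/ is a geminate; the first /l/ deletes. /dd/ is a geminate; the first /d/ deletes. /nutilloddemtaem/ → nutilodemtaem.
Rule 3 (post-nasal voicing): /t/ is a voiceless stop immediately after the nasal /m/, so it voices to [d]. /nutilodemtaem/ → nutilodemdaem.
Rule 4 (final i-epenthesis): the form ends in the consonant /m/, so [i] is inserted word-finally. /nutilodemdaem/ → nutilodemdaemi.

nutilodemdaemi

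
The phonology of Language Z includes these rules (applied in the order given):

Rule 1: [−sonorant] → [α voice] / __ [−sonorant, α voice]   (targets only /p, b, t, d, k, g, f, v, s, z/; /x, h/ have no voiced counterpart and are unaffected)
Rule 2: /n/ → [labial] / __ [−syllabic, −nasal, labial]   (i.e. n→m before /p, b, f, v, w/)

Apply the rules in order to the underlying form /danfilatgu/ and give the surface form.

Rule 1 (regressive voicing assimilation): /t/ precedes the voiced obstruent /g/, so it voices to [d] by assimilation. /danfilatgu/ → danfiladgu.
Rule 2 (nasal place assimilation): /n/ precedes the labial consonant /f/, so it assimilates in place to [m]. /danfiladgu/ → damfiladgu.

damfiladgu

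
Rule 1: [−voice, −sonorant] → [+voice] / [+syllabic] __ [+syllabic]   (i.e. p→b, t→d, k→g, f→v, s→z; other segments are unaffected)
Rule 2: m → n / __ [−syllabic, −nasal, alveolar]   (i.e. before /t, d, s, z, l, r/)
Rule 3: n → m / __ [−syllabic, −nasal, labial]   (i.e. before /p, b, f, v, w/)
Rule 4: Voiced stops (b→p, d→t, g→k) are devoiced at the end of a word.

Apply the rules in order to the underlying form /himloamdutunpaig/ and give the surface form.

hinloandudumpaik

Rule 1 (intervocalic voicing): /t/ is a voiceless obstruent between vowels /u/ and /u/, so it voices to [d]. /himloamdutunpaig/ → himloamdudunpaig.
Rule 2 (nasal place assimilation): /m/ precedes the alveolar consonant /l/, so it assimilates in place to [n]. /m/ precedes the alveolar consonant /d/, so it assimilates in place to [n]. /himloamdudunpaig/ → hinloandudunpaig.
Rule 3 (nasal place assimilation): /n/ precedes the labial consonant /p/, so it assimilates in place to [m]. /hinloandudunpaig/ → hinloandudumpaig.
Rule 4 (final devoicing): /g/ is a voiced stop in word-final position, so it devoices to [k]. /hinloandudumpaig/ → hinloandudumpaik.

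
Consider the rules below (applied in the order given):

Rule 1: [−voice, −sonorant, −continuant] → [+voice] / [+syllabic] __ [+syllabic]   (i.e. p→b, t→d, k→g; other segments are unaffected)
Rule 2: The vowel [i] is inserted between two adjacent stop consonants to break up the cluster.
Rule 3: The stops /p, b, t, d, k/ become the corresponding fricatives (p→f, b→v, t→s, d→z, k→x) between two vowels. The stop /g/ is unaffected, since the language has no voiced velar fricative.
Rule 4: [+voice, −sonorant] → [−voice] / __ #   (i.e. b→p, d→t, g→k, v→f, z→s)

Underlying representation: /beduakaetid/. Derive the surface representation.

bezuagaezit

Rule 1 (intervocalic voicing): /k/ is a voiceless stop between vowels /a/ and /a/, so it voices to [g]. /t/ is a voiceless stop between vowels /e/ and /i/, so it voices to [d]. /beduakaetid/ → beduagaedid.
Rule 2 (stop-cluster i-epenthesis): no segment meets the environment; /beduagaedid/ is unchanged.
Rule 3 (intervocalic spirantization): /d/ is a stop between vowels /e/ and /u/, so it spirantizes to the fricative [z]. /d/ is a stop between vowels /e/ and /i/, so it spirantizes to the fricative [z]. /beduagaedid/ → bezuagaezid.
Rule 4 (final devoicing): /d/ is a voiced obstruent in word-final position, so it devoices to [t]. /bezuagaezid/ → bezuagaezit.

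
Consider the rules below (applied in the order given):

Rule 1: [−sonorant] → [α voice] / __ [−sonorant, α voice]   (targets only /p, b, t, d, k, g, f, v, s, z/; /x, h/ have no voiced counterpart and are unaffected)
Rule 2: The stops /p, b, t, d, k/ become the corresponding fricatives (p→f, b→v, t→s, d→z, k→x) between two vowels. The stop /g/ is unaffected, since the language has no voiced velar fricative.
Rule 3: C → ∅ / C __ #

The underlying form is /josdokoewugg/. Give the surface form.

Rule 1 (regressive voicing assimilation): /s/ precedes the voiced obstruent /d/, so it voices to [z] by assimilation. /josdokoewugg/ → jozdokoewugg.
Rule 2 (intervocalic spirantization): /k/ is a stop between vowels /o/ and /o/, so it spirantizes to the fricative [x]. /jozdokoewugg/ → jozdoxoewugg.
Rule 3 (final cluster simplification): /g/ is the second consonant of a word-final cluster /gg/, so it deletes. /jozdoxoewugg/ → jozdoxoewug.

jozdoxoewug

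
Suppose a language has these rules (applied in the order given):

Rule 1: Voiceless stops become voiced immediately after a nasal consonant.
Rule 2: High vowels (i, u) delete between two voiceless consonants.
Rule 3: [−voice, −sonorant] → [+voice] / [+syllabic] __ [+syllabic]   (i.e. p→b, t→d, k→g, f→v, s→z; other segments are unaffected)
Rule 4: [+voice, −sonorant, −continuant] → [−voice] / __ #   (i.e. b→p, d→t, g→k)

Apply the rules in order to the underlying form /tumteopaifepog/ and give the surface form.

tumdeobaivebok

Rule 1 (post-nasal voicing): /t/ is a voiceless stop immediately after the nasal /m/, so it voices to [d]. /tumteopaifepog/ → tumdeopaifepog.
Rule 2 (high vowel syncope): no segment meets the environment; /tumdeopaifepog/ is unchanged.
Rule 3 (intervocalic voicing): /p/ is a voiceless obstruent between vowels /o/ and /a/, so it voices to [b]. /f/ is a voiceless obstruent between vowels /i/ and /e/, so it voices to [v]. /p/ is a voiceless obstruent between vowels /e/ and /o/, so it voices to [b]. /tumdeopaifepog/ → tumdeobaivebog.
Rule 4 (final devoicing): /g/ is a voiced stop in word-final position, so it devoices to [k]. /tumdeobaivebog/ → tumdeobaivebok.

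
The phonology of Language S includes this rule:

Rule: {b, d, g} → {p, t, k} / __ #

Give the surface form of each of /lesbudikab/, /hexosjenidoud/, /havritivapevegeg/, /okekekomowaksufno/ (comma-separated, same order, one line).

lesbudikap, hexosjenidout, havritivapevegek, okekekomowaksufno

/lesbudikab/: /b/ is a voiced stop in word-final position, so it devoices to [p]. → [lesbudikap].
/hexosjenidoud/: /d/ is a voiced stop in word-final position, so it devoices to [t]. → [hexosjenidout].
/havritivapevegeg/: /g/ is a voiced stop in word-final position, so it devoices to [k]. → [havritivapevegek].
/okekekomowaksufno/: the rule's environment is not met; surfaces unchanged as [okekekomowaksufno].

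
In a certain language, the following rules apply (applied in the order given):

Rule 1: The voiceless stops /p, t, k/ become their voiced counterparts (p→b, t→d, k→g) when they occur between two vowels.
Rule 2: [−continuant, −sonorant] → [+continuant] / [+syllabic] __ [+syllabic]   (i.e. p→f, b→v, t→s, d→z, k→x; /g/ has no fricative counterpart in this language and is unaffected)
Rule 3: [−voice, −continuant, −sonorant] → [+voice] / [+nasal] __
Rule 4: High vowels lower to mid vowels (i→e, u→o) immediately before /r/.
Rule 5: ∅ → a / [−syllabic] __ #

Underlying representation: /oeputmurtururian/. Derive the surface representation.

Rule 1 (intervocalic voicing): /p/ is a voiceless stop between vowels /e/ and /u/, so it voices to [b]. /oeputmurtururian/ → oebutmurtururian.
Rule 2 (intervocalic spirantization): /b/ is a stop between vowels /e/ and /u/, so it spirantizes to the fricative [v]. /oebutmurtururian/ → oevutmurtururian.
Rule 3 (post-nasal voicing): no segment meets the environment; /oevutmurtururian/ is unchanged.
Rule 4 (pre-rhotic lowering): /u/ is a high vowel immediately before /r/, so it lowers to [o]. /u/ is a high vowel immediately before /r/, so it lowers to [o]. /u/ is a high vowel immediately before /r/, so it lowers to [o]. /oevutmurtururian/ → oevutmortororian.
Rule 5 (final a-epenthesis): the form ends in the consonant /n/, so [a] is inserted word-finally. /oevutmortororian/ → oevutmortororiana.

oevutmortororiana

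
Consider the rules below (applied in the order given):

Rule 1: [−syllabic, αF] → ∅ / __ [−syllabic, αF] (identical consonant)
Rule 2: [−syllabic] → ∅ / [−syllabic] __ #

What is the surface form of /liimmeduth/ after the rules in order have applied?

liimedut

Rule 1 (degemination): /mm/ is a geminate; the first /m/ deletes. /liimmeduth/ → liimeduth.
Rule 2 (final cluster simplification): /h/ is the second consonant of a word-final cluster /th/, so it deletes. /liimeduth/ → liimedut.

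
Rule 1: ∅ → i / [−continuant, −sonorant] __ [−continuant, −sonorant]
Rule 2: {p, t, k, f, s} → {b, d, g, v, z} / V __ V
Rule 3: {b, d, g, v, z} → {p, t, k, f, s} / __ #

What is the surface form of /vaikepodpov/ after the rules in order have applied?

Rule 1 (stop-cluster i-epenthesis): /d/ and /p/ form a stop–stop cluster, so [i] is inserted between them. /vaikepodpov/ → vaikepodipov.
Rule 2 (intervocalic voicing): /k/ is a voiceless obstruent between vowels /i/ and /e/, so it voices to [g]. /p/ is a voiceless obstruent between vowels /e/ and /o/, so it voices to [b]. /p/ is a voiceless obstruent between vowels /i/ and /o/, so it voices to [b]. /vaikepodipov/ → vaigebodibov.
Rule 3 (final devoicing): /v/ is a voiced obstruent in word-final position, so it devoices to [f]. /vaigebodibov/ → vaigebodibof.

vaigebodibof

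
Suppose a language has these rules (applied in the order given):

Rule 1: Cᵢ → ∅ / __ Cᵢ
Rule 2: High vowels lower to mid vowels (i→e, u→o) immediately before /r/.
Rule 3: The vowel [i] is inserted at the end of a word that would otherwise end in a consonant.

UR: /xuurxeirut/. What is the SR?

Rule 1 (degemination): no segment meets the environment; /xuurxeirut/ is unchanged.
Rule 2 (pre-rhotic lowering): /u/ is a high vowel immediately before /r/, so it lowers to [o]. /i/ is a high vowel immediately before /r/, so it lowers to [e]. /xuurxeirut/ → xuorxeerut.
Rule 3 (final i-epenthesis): the form ends in the consonant /t/, so [i] is inserted word-finally. /xuorxeerut/ → xuorxeeruti.

xuorxeeruti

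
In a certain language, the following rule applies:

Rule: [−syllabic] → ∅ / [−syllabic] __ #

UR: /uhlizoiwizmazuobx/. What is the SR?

uhlizoiwizmazuob

/x/ is the second consonant of a word-final cluster /bx/, so it deletes.
The other instances of /h/, /l/, /z/, /w/, /m/, /b/ do not occur in the required environment and remain unchanged.
Surface form: [uhlizoiwizmazuob].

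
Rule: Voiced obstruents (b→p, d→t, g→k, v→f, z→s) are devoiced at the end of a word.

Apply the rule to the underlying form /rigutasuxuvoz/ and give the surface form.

rigutasuxuvos

Scanning /rigutasuxuvoz/: /g/ at position 3 is not in the conditioning environment; /v/ at position 11 is not in the conditioning environment; /z/ is a voiced obstruent in word-final position, so it devoices to [s].
Result: [rigutasuxuvos].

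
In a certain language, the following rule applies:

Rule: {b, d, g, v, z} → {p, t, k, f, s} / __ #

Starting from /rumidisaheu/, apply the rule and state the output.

rumidisaheu

No segment of /rumidisaheu/ meets the structural description of the rule, so the form surfaces unchanged.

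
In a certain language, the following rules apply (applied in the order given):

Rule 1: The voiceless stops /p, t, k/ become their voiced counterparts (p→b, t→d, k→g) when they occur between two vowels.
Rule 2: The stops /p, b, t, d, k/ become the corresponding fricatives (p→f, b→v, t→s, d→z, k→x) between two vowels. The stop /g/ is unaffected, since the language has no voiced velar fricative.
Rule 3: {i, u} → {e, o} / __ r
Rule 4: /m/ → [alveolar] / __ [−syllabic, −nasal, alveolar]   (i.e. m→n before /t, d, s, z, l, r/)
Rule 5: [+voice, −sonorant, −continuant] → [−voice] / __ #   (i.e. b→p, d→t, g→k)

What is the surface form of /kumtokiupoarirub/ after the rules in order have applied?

kuntogiuvoarerup

Rule 1 (intervocalic voicing): /k/ is a voiceless stop between vowels /o/ and /i/, so it voices to [g]. /p/ is a voiceless stop between vowels /u/ and /o/, so it voices to [b]. /kumtokiupoarirub/ → kumtogiuboarirub.
Rule 2 (intervocalic spirantization): /b/ is a stop between vowels /u/ and /o/, so it spirantizes to the fricative [v]. /kumtogiuboarirub/ → kumtogiuvoarirub.
Rule 3 (pre-rhotic lowering): /i/ is a high vowel immediately before /r/, so it lowers to [e]. /kumtogiuvoarirub/ → kumtogiuvoarerub.
Rule 4 (nasal place assimilation): /m/ precedes the alveolar consonant /t/, so it assimilates in place to [n]. /kumtogiuvoarerub/ → kuntogiuvoarerub.
Rule 5 (final devoicing): /b/ is a voiced stop in word-final position, so it devoices to [p]. /kuntogiuvoarerub/ → kuntogiuvoarerup.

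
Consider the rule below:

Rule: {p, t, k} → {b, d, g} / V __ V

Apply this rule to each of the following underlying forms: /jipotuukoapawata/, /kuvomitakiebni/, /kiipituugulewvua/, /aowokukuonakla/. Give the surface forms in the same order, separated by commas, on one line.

jiboduugoabawada, kuvomidagiebni, kiibiduugulewvua, aowoguguonakla

/jipotuukoapawata/: /p/ is a voiceless stop between vowels /i/ and /o/, so it voices to [b]. /t/ is a voiceless stop between vowels /o/ and /u/, so it voices to [d]. /k/ is a voiceless stop between vowels /u/ and /o/, so it voices to [g]. /p/ is a voiceless stop between vowels /a/ and /a/, so it voices to [b]. /t/ is a voiceless stop between vowels /a/ and /a/, so it voices to [d]. → [jiboduugoabawada].
/kuvomitakiebni/: /t/ is a voiceless stop between vowels /i/ and /a/, so it voices to [d]. /k/ is a voiceless stop between vowels /a/ and /i/, so it voices to [g]. → [kuvomidagiebni].
/kiipituugulewvua/: /p/ is a voiceless stop between vowels /i/ and /i/, so it voices to [b]. /t/ is a voiceless stop between vowels /i/ and /u/, so it voices to [d]. → [kiibiduugulewvua].
/aowokukuonakla/: /k/ is a voiceless stop between vowels /o/ and /u/, so it voices to [g]. /k/ is a voiceless stop between vowels /u/ and /u/, so it voices to [g]. → [aowoguguonakla].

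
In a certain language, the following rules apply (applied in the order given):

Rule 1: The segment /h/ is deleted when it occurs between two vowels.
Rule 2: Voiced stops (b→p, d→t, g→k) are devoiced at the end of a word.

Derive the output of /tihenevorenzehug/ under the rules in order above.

Rule 1 (intervocalic h-deletion): /h/ occurs between vowels /i/ and /e/, so it deletes. /h/ occurs between vowels /e/ and /u/, so it deletes. /tihenevorenzehug/ → tienevorenzeug.
Rule 2 (final devoicing): /g/ is a voiced stop in word-final position, so it devoices to [k]. /tienevorenzeug/ → tienevorenzeuk.

tienevorenzeuk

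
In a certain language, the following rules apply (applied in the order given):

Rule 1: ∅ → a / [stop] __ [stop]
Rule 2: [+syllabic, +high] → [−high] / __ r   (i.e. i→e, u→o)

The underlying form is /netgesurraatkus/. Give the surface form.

Rule 1 (stop-cluster a-epenthesis): /t/ and /g/ form a stop–stop cluster, so [a] is inserted between them. /t/ and /k/ form a stop–stop cluster, so [a] is inserted between them. /netgesurraatkus/ → netagesurraatakus.
Rule 2 (pre-rhotic lowering): /u/ is a high vowel immediately before /r/, so it lowers to [o]. /netagesurraatakus/ → netagesorraatakus.

netagesorraatakus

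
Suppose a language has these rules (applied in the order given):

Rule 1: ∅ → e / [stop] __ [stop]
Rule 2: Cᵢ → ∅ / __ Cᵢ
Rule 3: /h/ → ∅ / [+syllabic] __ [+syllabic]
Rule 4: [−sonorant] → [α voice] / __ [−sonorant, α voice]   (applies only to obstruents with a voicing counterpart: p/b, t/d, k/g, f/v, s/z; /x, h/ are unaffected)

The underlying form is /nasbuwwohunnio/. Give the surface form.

Rule 1 (stop-cluster e-epenthesis): no segment meets the environment; /nasbuwwohunnio/ is unchanged.
Rule 2 (degemination): /ww/ is a geminate; the first /w/ deletes. /nn/ is a geminate; the first /n/ deletes. /nasbuwwohunnio/ → nasbuwohunio.
Rule 3 (intervocalic h-deletion): /h/ occurs between vowels /o/ and /u/, so it deletes. /nasbuwohunio/ → nasbuwounio.
Rule 4 (regressive voicing assimilation): /s/ precedes the voiced obstruent /b/, so it voices to [z] by assimilation. /nasbuwounio/ → nazbuwounio.

nazbuwounio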